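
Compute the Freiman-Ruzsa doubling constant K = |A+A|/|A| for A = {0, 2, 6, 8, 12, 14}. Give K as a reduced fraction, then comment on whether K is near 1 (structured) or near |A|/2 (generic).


|A| = 6.
Compute A + A by enumerating all 36 pairs.
A + A = {0, 2, 4, 6, 8, 10, 12, 14, 16, 18, 20, 22, 24, 26, 28}, so |A + A| = 15.
K = |A + A| / |A| = 15/6 = 5/2 ≈ 2.5000.
Reference: AP of size 6 gives K = 11/6 ≈ 1.8333; a fully generic set of size 6 gives K ≈ 3.5000.

|A| = 6, |A + A| = 15, K = 15/6 = 5/2.


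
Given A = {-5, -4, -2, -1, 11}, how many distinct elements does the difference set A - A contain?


A - A = {a - a' : a, a' ∈ A}; |A| = 5.
Bounds: 2|A|-1 ≤ |A - A| ≤ |A|² - |A| + 1, i.e. 9 ≤ |A - A| ≤ 21.
Note: 0 ∈ A - A always (from a - a). The set is symmetric: if d ∈ A - A then -d ∈ A - A.
Enumerate nonzero differences d = a - a' with a > a' (then include -d):
Positive differences: {1, 2, 3, 4, 12, 13, 15, 16}
Full difference set: {0} ∪ (positive diffs) ∪ (negative diffs).
|A - A| = 1 + 2·8 = 17 (matches direct enumeration: 17).

|A - A| = 17


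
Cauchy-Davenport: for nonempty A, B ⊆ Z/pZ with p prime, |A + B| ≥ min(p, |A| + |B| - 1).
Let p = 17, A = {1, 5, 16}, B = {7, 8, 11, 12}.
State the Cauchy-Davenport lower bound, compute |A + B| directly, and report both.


Cauchy-Davenport: |A + B| ≥ min(p, |A| + |B| - 1) for A, B nonempty in Z/pZ.
|A| = 3, |B| = 4, p = 17.
CD lower bound = min(17, 3 + 4 - 1) = min(17, 6) = 6.
Compute A + B mod 17 directly:
a = 1: 1+7=8, 1+8=9, 1+11=12, 1+12=13
a = 5: 5+7=12, 5+8=13, 5+11=16, 5+12=0
a = 16: 16+7=6, 16+8=7, 16+11=10, 16+12=11
A + B = {0, 6, 7, 8, 9, 10, 11, 12, 13, 16}, so |A + B| = 10.
Verify: 10 ≥ 6? Yes ✓.

CD lower bound = 6, actual |A + B| = 10.


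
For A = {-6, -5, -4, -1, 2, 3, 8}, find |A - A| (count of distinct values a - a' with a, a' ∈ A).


A - A = {a - a' : a, a' ∈ A}; |A| = 7.
Bounds: 2|A|-1 ≤ |A - A| ≤ |A|² - |A| + 1, i.e. 13 ≤ |A - A| ≤ 43.
Note: 0 ∈ A - A always (from a - a). The set is symmetric: if d ∈ A - A then -d ∈ A - A.
Enumerate nonzero differences d = a - a' with a > a' (then include -d):
Positive differences: {1, 2, 3, 4, 5, 6, 7, 8, 9, 12, 13, 14}
Full difference set: {0} ∪ (positive diffs) ∪ (negative diffs).
|A - A| = 1 + 2·12 = 25 (matches direct enumeration: 25).

|A - A| = 25


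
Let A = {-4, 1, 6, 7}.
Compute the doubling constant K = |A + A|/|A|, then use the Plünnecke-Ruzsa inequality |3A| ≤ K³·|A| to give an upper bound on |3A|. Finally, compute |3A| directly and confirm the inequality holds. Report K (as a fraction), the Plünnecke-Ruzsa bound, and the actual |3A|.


|A| = 4.
Step 1: Compute A + A by enumerating all 16 pairs.
A + A = {-8, -3, 2, 3, 7, 8, 12, 13, 14}, so |A + A| = 9.
Step 2: Doubling constant K = |A + A|/|A| = 9/4 = 9/4 ≈ 2.2500.
Step 3: Plünnecke-Ruzsa gives |3A| ≤ K³·|A| = (2.2500)³ · 4 ≈ 45.5625.
Step 4: Compute 3A = A + A + A directly by enumerating all triples (a,b,c) ∈ A³; |3A| = 16.
Step 5: Check 16 ≤ 45.5625? Yes ✓.

K = 9/4, Plünnecke-Ruzsa bound K³|A| ≈ 45.5625, |3A| = 16, inequality holds.


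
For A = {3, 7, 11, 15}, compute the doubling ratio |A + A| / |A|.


|A| = 4.
Compute A + A by enumerating all 16 pairs.
A + A = {6, 10, 14, 18, 22, 26, 30}, so |A + A| = 7.
K = |A + A| / |A| = 7/4 (already in lowest terms) ≈ 1.7500.
Reference: AP of size 4 gives K = 7/4 ≈ 1.7500; a fully generic set of size 4 gives K ≈ 2.5000.

|A| = 4, |A + A| = 7, K = 7/4.


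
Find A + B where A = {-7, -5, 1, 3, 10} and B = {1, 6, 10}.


A + B = {a + b : a ∈ A, b ∈ B}.
Enumerate all |A|·|B| = 5·3 = 15 pairs (a, b) and collect distinct sums.
a = -7: -7+1=-6, -7+6=-1, -7+10=3
a = -5: -5+1=-4, -5+6=1, -5+10=5
a = 1: 1+1=2, 1+6=7, 1+10=11
a = 3: 3+1=4, 3+6=9, 3+10=13
a = 10: 10+1=11, 10+6=16, 10+10=20
Collecting distinct sums: A + B = {-6, -4, -1, 1, 2, 3, 4, 5, 7, 9, 11, 13, 16, 20}
|A + B| = 14

A + B = {-6, -4, -1, 1, 2, 3, 4, 5, 7, 9, 11, 13, 16, 20}


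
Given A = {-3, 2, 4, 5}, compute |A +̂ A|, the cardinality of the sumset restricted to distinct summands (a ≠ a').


Restricted sumset: A +̂ A = {a + a' : a ∈ A, a' ∈ A, a ≠ a'}.
Equivalently, take A + A and drop any sum 2a that is achievable ONLY as a + a for a ∈ A (i.e. sums representable only with equal summands).
Enumerate pairs (a, a') with a < a' (symmetric, so each unordered pair gives one sum; this covers all a ≠ a'):
  -3 + 2 = -1
  -3 + 4 = 1
  -3 + 5 = 2
  2 + 4 = 6
  2 + 5 = 7
  4 + 5 = 9
Collected distinct sums: {-1, 1, 2, 6, 7, 9}
|A +̂ A| = 6
(Reference bound: |A +̂ A| ≥ 2|A| - 3 for |A| ≥ 2, with |A| = 4 giving ≥ 5.)

|A +̂ A| = 6


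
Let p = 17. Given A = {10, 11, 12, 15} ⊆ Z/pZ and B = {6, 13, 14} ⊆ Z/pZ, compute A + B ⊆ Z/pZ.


Work in Z/17Z: reduce every sum a + b modulo 17.
Enumerate all 12 pairs:
a = 10: 10+6=16, 10+13=6, 10+14=7
a = 11: 11+6=0, 11+13=7, 11+14=8
a = 12: 12+6=1, 12+13=8, 12+14=9
a = 15: 15+6=4, 15+13=11, 15+14=12
Distinct residues collected: {0, 1, 4, 6, 7, 8, 9, 11, 12, 16}
|A + B| = 10 (out of 17 total residues).

A + B = {0, 1, 4, 6, 7, 8, 9, 11, 12, 16}


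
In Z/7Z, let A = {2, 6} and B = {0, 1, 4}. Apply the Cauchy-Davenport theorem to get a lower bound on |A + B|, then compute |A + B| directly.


Cauchy-Davenport: |A + B| ≥ min(p, |A| + |B| - 1) for A, B nonempty in Z/pZ.
|A| = 2, |B| = 3, p = 7.
CD lower bound = min(7, 2 + 3 - 1) = min(7, 4) = 4.
Compute A + B mod 7 directly:
a = 2: 2+0=2, 2+1=3, 2+4=6
a = 6: 6+0=6, 6+1=0, 6+4=3
A + B = {0, 2, 3, 6}, so |A + B| = 4.
Verify: 4 ≥ 4? Yes ✓.

CD lower bound = 4, actual |A + B| = 4.


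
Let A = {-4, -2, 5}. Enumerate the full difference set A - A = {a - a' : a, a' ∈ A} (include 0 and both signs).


A - A = {a - a' : a, a' ∈ A}.
Compute a - a' for each ordered pair (a, a'):
a = -4: -4--4=0, -4--2=-2, -4-5=-9
a = -2: -2--4=2, -2--2=0, -2-5=-7
a = 5: 5--4=9, 5--2=7, 5-5=0
Collecting distinct values (and noting 0 appears from a-a):
A - A = {-9, -7, -2, 0, 2, 7, 9}
|A - A| = 7

A - A = {-9, -7, -2, 0, 2, 7, 9}


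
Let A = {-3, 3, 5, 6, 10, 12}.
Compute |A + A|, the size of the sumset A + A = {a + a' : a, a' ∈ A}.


A + A = {a + a' : a, a' ∈ A}; |A| = 6.
General bounds: 2|A| - 1 ≤ |A + A| ≤ |A|(|A|+1)/2, i.e. 11 ≤ |A + A| ≤ 21.
Lower bound 2|A|-1 is attained iff A is an arithmetic progression.
Enumerate sums a + a' for a ≤ a' (symmetric, so this suffices):
a = -3: -3+-3=-6, -3+3=0, -3+5=2, -3+6=3, -3+10=7, -3+12=9
a = 3: 3+3=6, 3+5=8, 3+6=9, 3+10=13, 3+12=15
a = 5: 5+5=10, 5+6=11, 5+10=15, 5+12=17
a = 6: 6+6=12, 6+10=16, 6+12=18
a = 10: 10+10=20, 10+12=22
a = 12: 12+12=24
Distinct sums: {-6, 0, 2, 3, 6, 7, 8, 9, 10, 11, 12, 13, 15, 16, 17, 18, 20, 22, 24}
|A + A| = 19

|A + A| = 19


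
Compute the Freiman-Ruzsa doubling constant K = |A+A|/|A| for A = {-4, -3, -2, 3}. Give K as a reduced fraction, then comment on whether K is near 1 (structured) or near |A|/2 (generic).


|A| = 4.
Compute A + A by enumerating all 16 pairs.
A + A = {-8, -7, -6, -5, -4, -1, 0, 1, 6}, so |A + A| = 9.
K = |A + A| / |A| = 9/4 (already in lowest terms) ≈ 2.2500.
Reference: AP of size 4 gives K = 7/4 ≈ 1.7500; a fully generic set of size 4 gives K ≈ 2.5000.

|A| = 4, |A + A| = 9, K = 9/4.


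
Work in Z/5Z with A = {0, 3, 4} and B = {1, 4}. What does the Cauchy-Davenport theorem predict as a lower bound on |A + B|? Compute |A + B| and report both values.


Cauchy-Davenport: |A + B| ≥ min(p, |A| + |B| - 1) for A, B nonempty in Z/pZ.
|A| = 3, |B| = 2, p = 5.
CD lower bound = min(5, 3 + 2 - 1) = min(5, 4) = 4.
Compute A + B mod 5 directly:
a = 0: 0+1=1, 0+4=4
a = 3: 3+1=4, 3+4=2
a = 4: 4+1=0, 4+4=3
A + B = {0, 1, 2, 3, 4}, so |A + B| = 5.
Verify: 5 ≥ 4? Yes ✓.

CD lower bound = 4, actual |A + B| = 5.


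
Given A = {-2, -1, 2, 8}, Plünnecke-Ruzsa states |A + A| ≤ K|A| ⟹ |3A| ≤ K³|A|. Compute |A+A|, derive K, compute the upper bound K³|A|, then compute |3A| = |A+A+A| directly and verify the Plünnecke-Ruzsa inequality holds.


|A| = 4.
Step 1: Compute A + A by enumerating all 16 pairs.
A + A = {-4, -3, -2, 0, 1, 4, 6, 7, 10, 16}, so |A + A| = 10.
Step 2: Doubling constant K = |A + A|/|A| = 10/4 = 10/4 ≈ 2.5000.
Step 3: Plünnecke-Ruzsa gives |3A| ≤ K³·|A| = (2.5000)³ · 4 ≈ 62.5000.
Step 4: Compute 3A = A + A + A directly by enumerating all triples (a,b,c) ∈ A³; |3A| = 19.
Step 5: Check 19 ≤ 62.5000? Yes ✓.

K = 10/4, Plünnecke-Ruzsa bound K³|A| ≈ 62.5000, |3A| = 19, inequality holds.


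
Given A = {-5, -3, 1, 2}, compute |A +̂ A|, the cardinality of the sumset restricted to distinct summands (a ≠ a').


Restricted sumset: A +̂ A = {a + a' : a ∈ A, a' ∈ A, a ≠ a'}.
Equivalently, take A + A and drop any sum 2a that is achievable ONLY as a + a for a ∈ A (i.e. sums representable only with equal summands).
Enumerate pairs (a, a') with a < a' (symmetric, so each unordered pair gives one sum; this covers all a ≠ a'):
  -5 + -3 = -8
  -5 + 1 = -4
  -5 + 2 = -3
  -3 + 1 = -2
  -3 + 2 = -1
  1 + 2 = 3
Collected distinct sums: {-8, -4, -3, -2, -1, 3}
|A +̂ A| = 6
(Reference bound: |A +̂ A| ≥ 2|A| - 3 for |A| ≥ 2, with |A| = 4 giving ≥ 5.)

|A +̂ A| = 6


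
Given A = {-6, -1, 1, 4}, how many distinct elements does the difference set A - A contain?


A - A = {a - a' : a, a' ∈ A}; |A| = 4.
Bounds: 2|A|-1 ≤ |A - A| ≤ |A|² - |A| + 1, i.e. 7 ≤ |A - A| ≤ 13.
Note: 0 ∈ A - A always (from a - a). The set is symmetric: if d ∈ A - A then -d ∈ A - A.
Enumerate nonzero differences d = a - a' with a > a' (then include -d):
Positive differences: {2, 3, 5, 7, 10}
Full difference set: {0} ∪ (positive diffs) ∪ (negative diffs).
|A - A| = 1 + 2·5 = 11 (matches direct enumeration: 11).

|A - A| = 11


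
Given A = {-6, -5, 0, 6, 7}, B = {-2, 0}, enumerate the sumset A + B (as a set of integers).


A + B = {a + b : a ∈ A, b ∈ B}.
Enumerate all |A|·|B| = 5·2 = 10 pairs (a, b) and collect distinct sums.
a = -6: -6+-2=-8, -6+0=-6
a = -5: -5+-2=-7, -5+0=-5
a = 0: 0+-2=-2, 0+0=0
a = 6: 6+-2=4, 6+0=6
a = 7: 7+-2=5, 7+0=7
Collecting distinct sums: A + B = {-8, -7, -6, -5, -2, 0, 4, 5, 6, 7}
|A + B| = 10

A + B = {-8, -7, -6, -5, -2, 0, 4, 5, 6, 7}


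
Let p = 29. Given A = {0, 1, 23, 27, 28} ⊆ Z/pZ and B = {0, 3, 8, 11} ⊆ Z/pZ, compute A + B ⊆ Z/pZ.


Work in Z/29Z: reduce every sum a + b modulo 29.
Enumerate all 20 pairs:
a = 0: 0+0=0, 0+3=3, 0+8=8, 0+11=11
a = 1: 1+0=1, 1+3=4, 1+8=9, 1+11=12
a = 23: 23+0=23, 23+3=26, 23+8=2, 23+11=5
a = 27: 27+0=27, 27+3=1, 27+8=6, 27+11=9
a = 28: 28+0=28, 28+3=2, 28+8=7, 28+11=10
Distinct residues collected: {0, 1, 2, 3, 4, 5, 6, 7, 8, 9, 10, 11, 12, 23, 26, 27, 28}
|A + B| = 17 (out of 29 total residues).

A + B = {0, 1, 2, 3, 4, 5, 6, 7, 8, 9, 10, 11, 12, 23, 26, 27, 28}


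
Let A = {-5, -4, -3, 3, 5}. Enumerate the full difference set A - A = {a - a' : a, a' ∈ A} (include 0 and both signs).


A - A = {a - a' : a, a' ∈ A}.
Compute a - a' for each ordered pair (a, a'):
a = -5: -5--5=0, -5--4=-1, -5--3=-2, -5-3=-8, -5-5=-10
a = -4: -4--5=1, -4--4=0, -4--3=-1, -4-3=-7, -4-5=-9
a = -3: -3--5=2, -3--4=1, -3--3=0, -3-3=-6, -3-5=-8
a = 3: 3--5=8, 3--4=7, 3--3=6, 3-3=0, 3-5=-2
a = 5: 5--5=10, 5--4=9, 5--3=8, 5-3=2, 5-5=0
Collecting distinct values (and noting 0 appears from a-a):
A - A = {-10, -9, -8, -7, -6, -2, -1, 0, 1, 2, 6, 7, 8, 9, 10}
|A - A| = 15

A - A = {-10, -9, -8, -7, -6, -2, -1, 0, 1, 2, 6, 7, 8, 9, 10}


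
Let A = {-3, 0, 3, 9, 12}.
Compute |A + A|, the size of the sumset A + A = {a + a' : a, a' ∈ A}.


A + A = {a + a' : a, a' ∈ A}; |A| = 5.
General bounds: 2|A| - 1 ≤ |A + A| ≤ |A|(|A|+1)/2, i.e. 9 ≤ |A + A| ≤ 15.
Lower bound 2|A|-1 is attained iff A is an arithmetic progression.
Enumerate sums a + a' for a ≤ a' (symmetric, so this suffices):
a = -3: -3+-3=-6, -3+0=-3, -3+3=0, -3+9=6, -3+12=9
a = 0: 0+0=0, 0+3=3, 0+9=9, 0+12=12
a = 3: 3+3=6, 3+9=12, 3+12=15
a = 9: 9+9=18, 9+12=21
a = 12: 12+12=24
Distinct sums: {-6, -3, 0, 3, 6, 9, 12, 15, 18, 21, 24}
|A + A| = 11

|A + A| = 11


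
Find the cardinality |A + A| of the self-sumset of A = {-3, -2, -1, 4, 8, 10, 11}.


A + A = {a + a' : a, a' ∈ A}; |A| = 7.
General bounds: 2|A| - 1 ≤ |A + A| ≤ |A|(|A|+1)/2, i.e. 13 ≤ |A + A| ≤ 28.
Lower bound 2|A|-1 is attained iff A is an arithmetic progression.
Enumerate sums a + a' for a ≤ a' (symmetric, so this suffices):
a = -3: -3+-3=-6, -3+-2=-5, -3+-1=-4, -3+4=1, -3+8=5, -3+10=7, -3+11=8
a = -2: -2+-2=-4, -2+-1=-3, -2+4=2, -2+8=6, -2+10=8, -2+11=9
a = -1: -1+-1=-2, -1+4=3, -1+8=7, -1+10=9, -1+11=10
a = 4: 4+4=8, 4+8=12, 4+10=14, 4+11=15
a = 8: 8+8=16, 8+10=18, 8+11=19
a = 10: 10+10=20, 10+11=21
a = 11: 11+11=22
Distinct sums: {-6, -5, -4, -3, -2, 1, 2, 3, 5, 6, 7, 8, 9, 10, 12, 14, 15, 16, 18, 19, 20, 21, 22}
|A + A| = 23

|A + A| = 23


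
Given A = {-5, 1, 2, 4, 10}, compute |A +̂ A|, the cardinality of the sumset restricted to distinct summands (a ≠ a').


Restricted sumset: A +̂ A = {a + a' : a ∈ A, a' ∈ A, a ≠ a'}.
Equivalently, take A + A and drop any sum 2a that is achievable ONLY as a + a for a ∈ A (i.e. sums representable only with equal summands).
Enumerate pairs (a, a') with a < a' (symmetric, so each unordered pair gives one sum; this covers all a ≠ a'):
  -5 + 1 = -4
  -5 + 2 = -3
  -5 + 4 = -1
  -5 + 10 = 5
  1 + 2 = 3
  1 + 4 = 5
  1 + 10 = 11
  2 + 4 = 6
  2 + 10 = 12
  4 + 10 = 14
Collected distinct sums: {-4, -3, -1, 3, 5, 6, 11, 12, 14}
|A +̂ A| = 9
(Reference bound: |A +̂ A| ≥ 2|A| - 3 for |A| ≥ 2, with |A| = 5 giving ≥ 7.)

|A +̂ A| = 9


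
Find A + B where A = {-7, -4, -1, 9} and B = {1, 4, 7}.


A + B = {a + b : a ∈ A, b ∈ B}.
Enumerate all |A|·|B| = 4·3 = 12 pairs (a, b) and collect distinct sums.
a = -7: -7+1=-6, -7+4=-3, -7+7=0
a = -4: -4+1=-3, -4+4=0, -4+7=3
a = -1: -1+1=0, -1+4=3, -1+7=6
a = 9: 9+1=10, 9+4=13, 9+7=16
Collecting distinct sums: A + B = {-6, -3, 0, 3, 6, 10, 13, 16}
|A + B| = 8

A + B = {-6, -3, 0, 3, 6, 10, 13, 16}


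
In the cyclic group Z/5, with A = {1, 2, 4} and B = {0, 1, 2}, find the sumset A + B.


Work in Z/5Z: reduce every sum a + b modulo 5.
Enumerate all 9 pairs:
a = 1: 1+0=1, 1+1=2, 1+2=3
a = 2: 2+0=2, 2+1=3, 2+2=4
a = 4: 4+0=4, 4+1=0, 4+2=1
Distinct residues collected: {0, 1, 2, 3, 4}
|A + B| = 5 (out of 5 total residues).

A + B = {0, 1, 2, 3, 4}


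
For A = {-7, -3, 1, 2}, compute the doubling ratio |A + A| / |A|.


|A| = 4.
Compute A + A by enumerating all 16 pairs.
A + A = {-14, -10, -6, -5, -2, -1, 2, 3, 4}, so |A + A| = 9.
K = |A + A| / |A| = 9/4 (already in lowest terms) ≈ 2.2500.
Reference: AP of size 4 gives K = 7/4 ≈ 1.7500; a fully generic set of size 4 gives K ≈ 2.5000.

|A| = 4, |A + A| = 9, K = 9/4.


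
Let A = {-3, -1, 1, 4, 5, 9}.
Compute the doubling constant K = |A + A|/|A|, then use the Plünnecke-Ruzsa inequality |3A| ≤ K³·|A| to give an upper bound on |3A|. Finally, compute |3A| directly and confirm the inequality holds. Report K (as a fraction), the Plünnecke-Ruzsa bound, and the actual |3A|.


|A| = 6.
Step 1: Compute A + A by enumerating all 36 pairs.
A + A = {-6, -4, -2, 0, 1, 2, 3, 4, 5, 6, 8, 9, 10, 13, 14, 18}, so |A + A| = 16.
Step 2: Doubling constant K = |A + A|/|A| = 16/6 = 16/6 ≈ 2.6667.
Step 3: Plünnecke-Ruzsa gives |3A| ≤ K³·|A| = (2.6667)³ · 6 ≈ 113.7778.
Step 4: Compute 3A = A + A + A directly by enumerating all triples (a,b,c) ∈ A³; |3A| = 28.
Step 5: Check 28 ≤ 113.7778? Yes ✓.

K = 16/6, Plünnecke-Ruzsa bound K³|A| ≈ 113.7778, |3A| = 28, inequality holds.


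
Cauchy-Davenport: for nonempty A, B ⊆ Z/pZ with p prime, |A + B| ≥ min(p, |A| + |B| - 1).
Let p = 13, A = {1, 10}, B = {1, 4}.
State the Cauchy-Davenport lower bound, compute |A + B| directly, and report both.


Cauchy-Davenport: |A + B| ≥ min(p, |A| + |B| - 1) for A, B nonempty in Z/pZ.
|A| = 2, |B| = 2, p = 13.
CD lower bound = min(13, 2 + 2 - 1) = min(13, 3) = 3.
Compute A + B mod 13 directly:
a = 1: 1+1=2, 1+4=5
a = 10: 10+1=11, 10+4=1
A + B = {1, 2, 5, 11}, so |A + B| = 4.
Verify: 4 ≥ 3? Yes ✓.

CD lower bound = 3, actual |A + B| = 4.


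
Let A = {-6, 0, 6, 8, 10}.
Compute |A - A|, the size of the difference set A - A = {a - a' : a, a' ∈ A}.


A - A = {a - a' : a, a' ∈ A}; |A| = 5.
Bounds: 2|A|-1 ≤ |A - A| ≤ |A|² - |A| + 1, i.e. 9 ≤ |A - A| ≤ 21.
Note: 0 ∈ A - A always (from a - a). The set is symmetric: if d ∈ A - A then -d ∈ A - A.
Enumerate nonzero differences d = a - a' with a > a' (then include -d):
Positive differences: {2, 4, 6, 8, 10, 12, 14, 16}
Full difference set: {0} ∪ (positive diffs) ∪ (negative diffs).
|A - A| = 1 + 2·8 = 17 (matches direct enumeration: 17).

|A - A| = 17


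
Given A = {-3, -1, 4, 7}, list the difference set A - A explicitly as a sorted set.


A - A = {a - a' : a, a' ∈ A}.
Compute a - a' for each ordered pair (a, a'):
a = -3: -3--3=0, -3--1=-2, -3-4=-7, -3-7=-10
a = -1: -1--3=2, -1--1=0, -1-4=-5, -1-7=-8
a = 4: 4--3=7, 4--1=5, 4-4=0, 4-7=-3
a = 7: 7--3=10, 7--1=8, 7-4=3, 7-7=0
Collecting distinct values (and noting 0 appears from a-a):
A - A = {-10, -8, -7, -5, -3, -2, 0, 2, 3, 5, 7, 8, 10}
|A - A| = 13

A - A = {-10, -8, -7, -5, -3, -2, 0, 2, 3, 5, 7, 8, 10}


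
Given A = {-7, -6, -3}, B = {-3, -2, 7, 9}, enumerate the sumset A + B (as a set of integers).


A + B = {a + b : a ∈ A, b ∈ B}.
Enumerate all |A|·|B| = 3·4 = 12 pairs (a, b) and collect distinct sums.
a = -7: -7+-3=-10, -7+-2=-9, -7+7=0, -7+9=2
a = -6: -6+-3=-9, -6+-2=-8, -6+7=1, -6+9=3
a = -3: -3+-3=-6, -3+-2=-5, -3+7=4, -3+9=6
Collecting distinct sums: A + B = {-10, -9, -8, -6, -5, 0, 1, 2, 3, 4, 6}
|A + B| = 11

A + B = {-10, -9, -8, -6, -5, 0, 1, 2, 3, 4, 6}


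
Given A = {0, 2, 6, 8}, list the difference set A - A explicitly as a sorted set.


A - A = {a - a' : a, a' ∈ A}.
Compute a - a' for each ordered pair (a, a'):
a = 0: 0-0=0, 0-2=-2, 0-6=-6, 0-8=-8
a = 2: 2-0=2, 2-2=0, 2-6=-4, 2-8=-6
a = 6: 6-0=6, 6-2=4, 6-6=0, 6-8=-2
a = 8: 8-0=8, 8-2=6, 8-6=2, 8-8=0
Collecting distinct values (and noting 0 appears from a-a):
A - A = {-8, -6, -4, -2, 0, 2, 4, 6, 8}
|A - A| = 9

A - A = {-8, -6, -4, -2, 0, 2, 4, 6, 8}


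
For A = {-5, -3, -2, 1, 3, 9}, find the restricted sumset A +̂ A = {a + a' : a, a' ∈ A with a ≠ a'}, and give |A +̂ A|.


Restricted sumset: A +̂ A = {a + a' : a ∈ A, a' ∈ A, a ≠ a'}.
Equivalently, take A + A and drop any sum 2a that is achievable ONLY as a + a for a ∈ A (i.e. sums representable only with equal summands).
Enumerate pairs (a, a') with a < a' (symmetric, so each unordered pair gives one sum; this covers all a ≠ a'):
  -5 + -3 = -8
  -5 + -2 = -7
  -5 + 1 = -4
  -5 + 3 = -2
  -5 + 9 = 4
  -3 + -2 = -5
  -3 + 1 = -2
  -3 + 3 = 0
  -3 + 9 = 6
  -2 + 1 = -1
  -2 + 3 = 1
  -2 + 9 = 7
  1 + 3 = 4
  1 + 9 = 10
  3 + 9 = 12
Collected distinct sums: {-8, -7, -5, -4, -2, -1, 0, 1, 4, 6, 7, 10, 12}
|A +̂ A| = 13
(Reference bound: |A +̂ A| ≥ 2|A| - 3 for |A| ≥ 2, with |A| = 6 giving ≥ 9.)

|A +̂ A| = 13


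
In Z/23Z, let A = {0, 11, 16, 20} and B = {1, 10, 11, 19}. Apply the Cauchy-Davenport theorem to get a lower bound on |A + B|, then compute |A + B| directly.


Cauchy-Davenport: |A + B| ≥ min(p, |A| + |B| - 1) for A, B nonempty in Z/pZ.
|A| = 4, |B| = 4, p = 23.
CD lower bound = min(23, 4 + 4 - 1) = min(23, 7) = 7.
Compute A + B mod 23 directly:
a = 0: 0+1=1, 0+10=10, 0+11=11, 0+19=19
a = 11: 11+1=12, 11+10=21, 11+11=22, 11+19=7
a = 16: 16+1=17, 16+10=3, 16+11=4, 16+19=12
a = 20: 20+1=21, 20+10=7, 20+11=8, 20+19=16
A + B = {1, 3, 4, 7, 8, 10, 11, 12, 16, 17, 19, 21, 22}, so |A + B| = 13.
Verify: 13 ≥ 7? Yes ✓.

CD lower bound = 7, actual |A + B| = 13.


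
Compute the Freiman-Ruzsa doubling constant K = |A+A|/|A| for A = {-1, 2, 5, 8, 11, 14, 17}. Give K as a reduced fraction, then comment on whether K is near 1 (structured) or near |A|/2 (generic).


|A| = 7.
Compute A + A by enumerating all 49 pairs.
A + A = {-2, 1, 4, 7, 10, 13, 16, 19, 22, 25, 28, 31, 34}, so |A + A| = 13.
K = |A + A| / |A| = 13/7 (already in lowest terms) ≈ 1.8571.
Reference: AP of size 7 gives K = 13/7 ≈ 1.8571; a fully generic set of size 7 gives K ≈ 4.0000.

|A| = 7, |A + A| = 13, K = 13/7.


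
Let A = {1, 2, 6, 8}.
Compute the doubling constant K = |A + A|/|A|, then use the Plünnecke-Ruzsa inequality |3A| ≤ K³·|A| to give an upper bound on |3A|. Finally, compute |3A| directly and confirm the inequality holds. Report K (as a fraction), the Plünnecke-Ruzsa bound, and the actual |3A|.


|A| = 4.
Step 1: Compute A + A by enumerating all 16 pairs.
A + A = {2, 3, 4, 7, 8, 9, 10, 12, 14, 16}, so |A + A| = 10.
Step 2: Doubling constant K = |A + A|/|A| = 10/4 = 10/4 ≈ 2.5000.
Step 3: Plünnecke-Ruzsa gives |3A| ≤ K³·|A| = (2.5000)³ · 4 ≈ 62.5000.
Step 4: Compute 3A = A + A + A directly by enumerating all triples (a,b,c) ∈ A³; |3A| = 18.
Step 5: Check 18 ≤ 62.5000? Yes ✓.

K = 10/4, Plünnecke-Ruzsa bound K³|A| ≈ 62.5000, |3A| = 18, inequality holds.


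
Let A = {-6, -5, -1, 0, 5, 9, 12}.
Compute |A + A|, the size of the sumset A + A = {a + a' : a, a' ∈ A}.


A + A = {a + a' : a, a' ∈ A}; |A| = 7.
General bounds: 2|A| - 1 ≤ |A + A| ≤ |A|(|A|+1)/2, i.e. 13 ≤ |A + A| ≤ 28.
Lower bound 2|A|-1 is attained iff A is an arithmetic progression.
Enumerate sums a + a' for a ≤ a' (symmetric, so this suffices):
a = -6: -6+-6=-12, -6+-5=-11, -6+-1=-7, -6+0=-6, -6+5=-1, -6+9=3, -6+12=6
a = -5: -5+-5=-10, -5+-1=-6, -5+0=-5, -5+5=0, -5+9=4, -5+12=7
a = -1: -1+-1=-2, -1+0=-1, -1+5=4, -1+9=8, -1+12=11
a = 0: 0+0=0, 0+5=5, 0+9=9, 0+12=12
a = 5: 5+5=10, 5+9=14, 5+12=17
a = 9: 9+9=18, 9+12=21
a = 12: 12+12=24
Distinct sums: {-12, -11, -10, -7, -6, -5, -2, -1, 0, 3, 4, 5, 6, 7, 8, 9, 10, 11, 12, 14, 17, 18, 21, 24}
|A + A| = 24

|A + A| = 24


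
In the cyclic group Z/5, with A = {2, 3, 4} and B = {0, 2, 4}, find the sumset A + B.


Work in Z/5Z: reduce every sum a + b modulo 5.
Enumerate all 9 pairs:
a = 2: 2+0=2, 2+2=4, 2+4=1
a = 3: 3+0=3, 3+2=0, 3+4=2
a = 4: 4+0=4, 4+2=1, 4+4=3
Distinct residues collected: {0, 1, 2, 3, 4}
|A + B| = 5 (out of 5 total residues).

A + B = {0, 1, 2, 3, 4}


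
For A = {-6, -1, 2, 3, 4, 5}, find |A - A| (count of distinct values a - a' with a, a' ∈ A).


A - A = {a - a' : a, a' ∈ A}; |A| = 6.
Bounds: 2|A|-1 ≤ |A - A| ≤ |A|² - |A| + 1, i.e. 11 ≤ |A - A| ≤ 31.
Note: 0 ∈ A - A always (from a - a). The set is symmetric: if d ∈ A - A then -d ∈ A - A.
Enumerate nonzero differences d = a - a' with a > a' (then include -d):
Positive differences: {1, 2, 3, 4, 5, 6, 8, 9, 10, 11}
Full difference set: {0} ∪ (positive diffs) ∪ (negative diffs).
|A - A| = 1 + 2·10 = 21 (matches direct enumeration: 21).

|A - A| = 21


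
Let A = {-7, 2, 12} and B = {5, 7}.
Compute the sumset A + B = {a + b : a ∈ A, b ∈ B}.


A + B = {a + b : a ∈ A, b ∈ B}.
Enumerate all |A|·|B| = 3·2 = 6 pairs (a, b) and collect distinct sums.
a = -7: -7+5=-2, -7+7=0
a = 2: 2+5=7, 2+7=9
a = 12: 12+5=17, 12+7=19
Collecting distinct sums: A + B = {-2, 0, 7, 9, 17, 19}
|A + B| = 6

A + B = {-2, 0, 7, 9, 17, 19}


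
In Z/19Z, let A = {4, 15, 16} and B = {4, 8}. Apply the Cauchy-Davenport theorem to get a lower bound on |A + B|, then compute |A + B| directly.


Cauchy-Davenport: |A + B| ≥ min(p, |A| + |B| - 1) for A, B nonempty in Z/pZ.
|A| = 3, |B| = 2, p = 19.
CD lower bound = min(19, 3 + 2 - 1) = min(19, 4) = 4.
Compute A + B mod 19 directly:
a = 4: 4+4=8, 4+8=12
a = 15: 15+4=0, 15+8=4
a = 16: 16+4=1, 16+8=5
A + B = {0, 1, 4, 5, 8, 12}, so |A + B| = 6.
Verify: 6 ≥ 4? Yes ✓.

CD lower bound = 4, actual |A + B| = 6.


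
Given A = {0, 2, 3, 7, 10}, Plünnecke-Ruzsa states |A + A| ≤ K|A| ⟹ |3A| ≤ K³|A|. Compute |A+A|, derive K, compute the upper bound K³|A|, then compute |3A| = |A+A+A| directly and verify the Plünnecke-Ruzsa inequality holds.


|A| = 5.
Step 1: Compute A + A by enumerating all 25 pairs.
A + A = {0, 2, 3, 4, 5, 6, 7, 9, 10, 12, 13, 14, 17, 20}, so |A + A| = 14.
Step 2: Doubling constant K = |A + A|/|A| = 14/5 = 14/5 ≈ 2.8000.
Step 3: Plünnecke-Ruzsa gives |3A| ≤ K³·|A| = (2.8000)³ · 5 ≈ 109.7600.
Step 4: Compute 3A = A + A + A directly by enumerating all triples (a,b,c) ∈ A³; |3A| = 25.
Step 5: Check 25 ≤ 109.7600? Yes ✓.

K = 14/5, Plünnecke-Ruzsa bound K³|A| ≈ 109.7600, |3A| = 25, inequality holds.


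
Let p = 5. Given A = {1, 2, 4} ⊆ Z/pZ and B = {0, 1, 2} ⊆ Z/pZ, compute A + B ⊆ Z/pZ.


Work in Z/5Z: reduce every sum a + b modulo 5.
Enumerate all 9 pairs:
a = 1: 1+0=1, 1+1=2, 1+2=3
a = 2: 2+0=2, 2+1=3, 2+2=4
a = 4: 4+0=4, 4+1=0, 4+2=1
Distinct residues collected: {0, 1, 2, 3, 4}
|A + B| = 5 (out of 5 total residues).

A + B = {0, 1, 2, 3, 4}


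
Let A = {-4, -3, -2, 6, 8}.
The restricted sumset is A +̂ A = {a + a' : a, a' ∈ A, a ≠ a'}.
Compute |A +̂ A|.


Restricted sumset: A +̂ A = {a + a' : a ∈ A, a' ∈ A, a ≠ a'}.
Equivalently, take A + A and drop any sum 2a that is achievable ONLY as a + a for a ∈ A (i.e. sums representable only with equal summands).
Enumerate pairs (a, a') with a < a' (symmetric, so each unordered pair gives one sum; this covers all a ≠ a'):
  -4 + -3 = -7
  -4 + -2 = -6
  -4 + 6 = 2
  -4 + 8 = 4
  -3 + -2 = -5
  -3 + 6 = 3
  -3 + 8 = 5
  -2 + 6 = 4
  -2 + 8 = 6
  6 + 8 = 14
Collected distinct sums: {-7, -6, -5, 2, 3, 4, 5, 6, 14}
|A +̂ A| = 9
(Reference bound: |A +̂ A| ≥ 2|A| - 3 for |A| ≥ 2, with |A| = 5 giving ≥ 7.)

|A +̂ A| = 9


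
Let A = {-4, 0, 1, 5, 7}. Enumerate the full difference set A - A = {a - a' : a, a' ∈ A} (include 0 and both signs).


A - A = {a - a' : a, a' ∈ A}.
Compute a - a' for each ordered pair (a, a'):
a = -4: -4--4=0, -4-0=-4, -4-1=-5, -4-5=-9, -4-7=-11
a = 0: 0--4=4, 0-0=0, 0-1=-1, 0-5=-5, 0-7=-7
a = 1: 1--4=5, 1-0=1, 1-1=0, 1-5=-4, 1-7=-6
a = 5: 5--4=9, 5-0=5, 5-1=4, 5-5=0, 5-7=-2
a = 7: 7--4=11, 7-0=7, 7-1=6, 7-5=2, 7-7=0
Collecting distinct values (and noting 0 appears from a-a):
A - A = {-11, -9, -7, -6, -5, -4, -2, -1, 0, 1, 2, 4, 5, 6, 7, 9, 11}
|A - A| = 17

A - A = {-11, -9, -7, -6, -5, -4, -2, -1, 0, 1, 2, 4, 5, 6, 7, 9, 11}


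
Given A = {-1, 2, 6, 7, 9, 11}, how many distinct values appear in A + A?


A + A = {a + a' : a, a' ∈ A}; |A| = 6.
General bounds: 2|A| - 1 ≤ |A + A| ≤ |A|(|A|+1)/2, i.e. 11 ≤ |A + A| ≤ 21.
Lower bound 2|A|-1 is attained iff A is an arithmetic progression.
Enumerate sums a + a' for a ≤ a' (symmetric, so this suffices):
a = -1: -1+-1=-2, -1+2=1, -1+6=5, -1+7=6, -1+9=8, -1+11=10
a = 2: 2+2=4, 2+6=8, 2+7=9, 2+9=11, 2+11=13
a = 6: 6+6=12, 6+7=13, 6+9=15, 6+11=17
a = 7: 7+7=14, 7+9=16, 7+11=18
a = 9: 9+9=18, 9+11=20
a = 11: 11+11=22
Distinct sums: {-2, 1, 4, 5, 6, 8, 9, 10, 11, 12, 13, 14, 15, 16, 17, 18, 20, 22}
|A + A| = 18

|A + A| = 18


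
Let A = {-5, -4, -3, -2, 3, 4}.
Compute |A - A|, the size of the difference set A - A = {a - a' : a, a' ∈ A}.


A - A = {a - a' : a, a' ∈ A}; |A| = 6.
Bounds: 2|A|-1 ≤ |A - A| ≤ |A|² - |A| + 1, i.e. 11 ≤ |A - A| ≤ 31.
Note: 0 ∈ A - A always (from a - a). The set is symmetric: if d ∈ A - A then -d ∈ A - A.
Enumerate nonzero differences d = a - a' with a > a' (then include -d):
Positive differences: {1, 2, 3, 5, 6, 7, 8, 9}
Full difference set: {0} ∪ (positive diffs) ∪ (negative diffs).
|A - A| = 1 + 2·8 = 17 (matches direct enumeration: 17).

|A - A| = 17


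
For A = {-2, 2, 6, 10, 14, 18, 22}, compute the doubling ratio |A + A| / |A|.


|A| = 7.
Compute A + A by enumerating all 49 pairs.
A + A = {-4, 0, 4, 8, 12, 16, 20, 24, 28, 32, 36, 40, 44}, so |A + A| = 13.
K = |A + A| / |A| = 13/7 (already in lowest terms) ≈ 1.8571.
Reference: AP of size 7 gives K = 13/7 ≈ 1.8571; a fully generic set of size 7 gives K ≈ 4.0000.

|A| = 7, |A + A| = 13, K = 13/7.


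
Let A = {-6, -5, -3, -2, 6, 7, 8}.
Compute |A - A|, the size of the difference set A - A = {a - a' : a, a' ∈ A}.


A - A = {a - a' : a, a' ∈ A}; |A| = 7.
Bounds: 2|A|-1 ≤ |A - A| ≤ |A|² - |A| + 1, i.e. 13 ≤ |A - A| ≤ 43.
Note: 0 ∈ A - A always (from a - a). The set is symmetric: if d ∈ A - A then -d ∈ A - A.
Enumerate nonzero differences d = a - a' with a > a' (then include -d):
Positive differences: {1, 2, 3, 4, 8, 9, 10, 11, 12, 13, 14}
Full difference set: {0} ∪ (positive diffs) ∪ (negative diffs).
|A - A| = 1 + 2·11 = 23 (matches direct enumeration: 23).

|A - A| = 23


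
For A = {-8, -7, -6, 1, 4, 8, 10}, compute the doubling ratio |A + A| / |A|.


|A| = 7.
Compute A + A by enumerating all 49 pairs.
A + A = {-16, -15, -14, -13, -12, -7, -6, -5, -4, -3, -2, 0, 1, 2, 3, 4, 5, 8, 9, 11, 12, 14, 16, 18, 20}, so |A + A| = 25.
K = |A + A| / |A| = 25/7 (already in lowest terms) ≈ 3.5714.
Reference: AP of size 7 gives K = 13/7 ≈ 1.8571; a fully generic set of size 7 gives K ≈ 4.0000.

|A| = 7, |A + A| = 25, K = 25/7.


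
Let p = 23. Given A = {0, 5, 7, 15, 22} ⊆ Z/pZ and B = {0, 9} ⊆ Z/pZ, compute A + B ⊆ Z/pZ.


Work in Z/23Z: reduce every sum a + b modulo 23.
Enumerate all 10 pairs:
a = 0: 0+0=0, 0+9=9
a = 5: 5+0=5, 5+9=14
a = 7: 7+0=7, 7+9=16
a = 15: 15+0=15, 15+9=1
a = 22: 22+0=22, 22+9=8
Distinct residues collected: {0, 1, 5, 7, 8, 9, 14, 15, 16, 22}
|A + B| = 10 (out of 23 total residues).

A + B = {0, 1, 5, 7, 8, 9, 14, 15, 16, 22}


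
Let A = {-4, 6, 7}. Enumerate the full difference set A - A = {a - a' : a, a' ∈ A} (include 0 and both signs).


A - A = {a - a' : a, a' ∈ A}.
Compute a - a' for each ordered pair (a, a'):
a = -4: -4--4=0, -4-6=-10, -4-7=-11
a = 6: 6--4=10, 6-6=0, 6-7=-1
a = 7: 7--4=11, 7-6=1, 7-7=0
Collecting distinct values (and noting 0 appears from a-a):
A - A = {-11, -10, -1, 0, 1, 10, 11}
|A - A| = 7

A - A = {-11, -10, -1, 0, 1, 10, 11}


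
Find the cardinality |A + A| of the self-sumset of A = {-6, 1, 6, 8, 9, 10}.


A + A = {a + a' : a, a' ∈ A}; |A| = 6.
General bounds: 2|A| - 1 ≤ |A + A| ≤ |A|(|A|+1)/2, i.e. 11 ≤ |A + A| ≤ 21.
Lower bound 2|A|-1 is attained iff A is an arithmetic progression.
Enumerate sums a + a' for a ≤ a' (symmetric, so this suffices):
a = -6: -6+-6=-12, -6+1=-5, -6+6=0, -6+8=2, -6+9=3, -6+10=4
a = 1: 1+1=2, 1+6=7, 1+8=9, 1+9=10, 1+10=11
a = 6: 6+6=12, 6+8=14, 6+9=15, 6+10=16
a = 8: 8+8=16, 8+9=17, 8+10=18
a = 9: 9+9=18, 9+10=19
a = 10: 10+10=20
Distinct sums: {-12, -5, 0, 2, 3, 4, 7, 9, 10, 11, 12, 14, 15, 16, 17, 18, 19, 20}
|A + A| = 18

|A + A| = 18


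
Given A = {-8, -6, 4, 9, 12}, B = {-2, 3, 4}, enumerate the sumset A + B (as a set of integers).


A + B = {a + b : a ∈ A, b ∈ B}.
Enumerate all |A|·|B| = 5·3 = 15 pairs (a, b) and collect distinct sums.
a = -8: -8+-2=-10, -8+3=-5, -8+4=-4
a = -6: -6+-2=-8, -6+3=-3, -6+4=-2
a = 4: 4+-2=2, 4+3=7, 4+4=8
a = 9: 9+-2=7, 9+3=12, 9+4=13
a = 12: 12+-2=10, 12+3=15, 12+4=16
Collecting distinct sums: A + B = {-10, -8, -5, -4, -3, -2, 2, 7, 8, 10, 12, 13, 15, 16}
|A + B| = 14

A + B = {-10, -8, -5, -4, -3, -2, 2, 7, 8, 10, 12, 13, 15, 16}


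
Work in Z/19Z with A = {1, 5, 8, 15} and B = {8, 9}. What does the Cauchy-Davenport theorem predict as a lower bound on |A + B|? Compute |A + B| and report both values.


Cauchy-Davenport: |A + B| ≥ min(p, |A| + |B| - 1) for A, B nonempty in Z/pZ.
|A| = 4, |B| = 2, p = 19.
CD lower bound = min(19, 4 + 2 - 1) = min(19, 5) = 5.
Compute A + B mod 19 directly:
a = 1: 1+8=9, 1+9=10
a = 5: 5+8=13, 5+9=14
a = 8: 8+8=16, 8+9=17
a = 15: 15+8=4, 15+9=5
A + B = {4, 5, 9, 10, 13, 14, 16, 17}, so |A + B| = 8.
Verify: 8 ≥ 5? Yes ✓.

CD lower bound = 5, actual |A + B| = 8.


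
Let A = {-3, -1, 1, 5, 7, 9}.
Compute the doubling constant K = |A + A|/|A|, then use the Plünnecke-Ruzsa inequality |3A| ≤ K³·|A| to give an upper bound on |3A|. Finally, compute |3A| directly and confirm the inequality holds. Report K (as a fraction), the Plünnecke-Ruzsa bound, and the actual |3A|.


|A| = 6.
Step 1: Compute A + A by enumerating all 36 pairs.
A + A = {-6, -4, -2, 0, 2, 4, 6, 8, 10, 12, 14, 16, 18}, so |A + A| = 13.
Step 2: Doubling constant K = |A + A|/|A| = 13/6 = 13/6 ≈ 2.1667.
Step 3: Plünnecke-Ruzsa gives |3A| ≤ K³·|A| = (2.1667)³ · 6 ≈ 61.0278.
Step 4: Compute 3A = A + A + A directly by enumerating all triples (a,b,c) ∈ A³; |3A| = 19.
Step 5: Check 19 ≤ 61.0278? Yes ✓.

K = 13/6, Plünnecke-Ruzsa bound K³|A| ≈ 61.0278, |3A| = 19, inequality holds.


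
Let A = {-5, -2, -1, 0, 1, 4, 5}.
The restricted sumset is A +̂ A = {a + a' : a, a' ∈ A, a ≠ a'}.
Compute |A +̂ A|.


Restricted sumset: A +̂ A = {a + a' : a ∈ A, a' ∈ A, a ≠ a'}.
Equivalently, take A + A and drop any sum 2a that is achievable ONLY as a + a for a ∈ A (i.e. sums representable only with equal summands).
Enumerate pairs (a, a') with a < a' (symmetric, so each unordered pair gives one sum; this covers all a ≠ a'):
  -5 + -2 = -7
  -5 + -1 = -6
  -5 + 0 = -5
  -5 + 1 = -4
  -5 + 4 = -1
  -5 + 5 = 0
  -2 + -1 = -3
  -2 + 0 = -2
  -2 + 1 = -1
  -2 + 4 = 2
  -2 + 5 = 3
  -1 + 0 = -1
  -1 + 1 = 0
  -1 + 4 = 3
  -1 + 5 = 4
  0 + 1 = 1
  0 + 4 = 4
  0 + 5 = 5
  1 + 4 = 5
  1 + 5 = 6
  4 + 5 = 9
Collected distinct sums: {-7, -6, -5, -4, -3, -2, -1, 0, 1, 2, 3, 4, 5, 6, 9}
|A +̂ A| = 15
(Reference bound: |A +̂ A| ≥ 2|A| - 3 for |A| ≥ 2, with |A| = 7 giving ≥ 11.)

|A +̂ A| = 15


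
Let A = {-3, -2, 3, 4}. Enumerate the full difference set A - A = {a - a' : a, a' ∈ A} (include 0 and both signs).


A - A = {a - a' : a, a' ∈ A}.
Compute a - a' for each ordered pair (a, a'):
a = -3: -3--3=0, -3--2=-1, -3-3=-6, -3-4=-7
a = -2: -2--3=1, -2--2=0, -2-3=-5, -2-4=-6
a = 3: 3--3=6, 3--2=5, 3-3=0, 3-4=-1
a = 4: 4--3=7, 4--2=6, 4-3=1, 4-4=0
Collecting distinct values (and noting 0 appears from a-a):
A - A = {-7, -6, -5, -1, 0, 1, 5, 6, 7}
|A - A| = 9

A - A = {-7, -6, -5, -1, 0, 1, 5, 6, 7}


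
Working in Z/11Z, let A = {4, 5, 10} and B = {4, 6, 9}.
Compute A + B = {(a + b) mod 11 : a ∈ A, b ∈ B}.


Work in Z/11Z: reduce every sum a + b modulo 11.
Enumerate all 9 pairs:
a = 4: 4+4=8, 4+6=10, 4+9=2
a = 5: 5+4=9, 5+6=0, 5+9=3
a = 10: 10+4=3, 10+6=5, 10+9=8
Distinct residues collected: {0, 2, 3, 5, 8, 9, 10}
|A + B| = 7 (out of 11 total residues).

A + B = {0, 2, 3, 5, 8, 9, 10}


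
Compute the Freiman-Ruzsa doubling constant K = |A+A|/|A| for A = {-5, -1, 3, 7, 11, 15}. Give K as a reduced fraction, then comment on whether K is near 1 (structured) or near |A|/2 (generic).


|A| = 6.
Compute A + A by enumerating all 36 pairs.
A + A = {-10, -6, -2, 2, 6, 10, 14, 18, 22, 26, 30}, so |A + A| = 11.
K = |A + A| / |A| = 11/6 (already in lowest terms) ≈ 1.8333.
Reference: AP of size 6 gives K = 11/6 ≈ 1.8333; a fully generic set of size 6 gives K ≈ 3.5000.

|A| = 6, |A + A| = 11, K = 11/6.


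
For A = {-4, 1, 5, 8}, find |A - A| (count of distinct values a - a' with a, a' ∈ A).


A - A = {a - a' : a, a' ∈ A}; |A| = 4.
Bounds: 2|A|-1 ≤ |A - A| ≤ |A|² - |A| + 1, i.e. 7 ≤ |A - A| ≤ 13.
Note: 0 ∈ A - A always (from a - a). The set is symmetric: if d ∈ A - A then -d ∈ A - A.
Enumerate nonzero differences d = a - a' with a > a' (then include -d):
Positive differences: {3, 4, 5, 7, 9, 12}
Full difference set: {0} ∪ (positive diffs) ∪ (negative diffs).
|A - A| = 1 + 2·6 = 13 (matches direct enumeration: 13).

|A - A| = 13


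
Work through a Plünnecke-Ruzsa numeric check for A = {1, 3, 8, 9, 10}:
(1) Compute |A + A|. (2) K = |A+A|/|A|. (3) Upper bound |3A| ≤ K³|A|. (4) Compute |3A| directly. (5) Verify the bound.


|A| = 5.
Step 1: Compute A + A by enumerating all 25 pairs.
A + A = {2, 4, 6, 9, 10, 11, 12, 13, 16, 17, 18, 19, 20}, so |A + A| = 13.
Step 2: Doubling constant K = |A + A|/|A| = 13/5 = 13/5 ≈ 2.6000.
Step 3: Plünnecke-Ruzsa gives |3A| ≤ K³·|A| = (2.6000)³ · 5 ≈ 87.8800.
Step 4: Compute 3A = A + A + A directly by enumerating all triples (a,b,c) ∈ A³; |3A| = 25.
Step 5: Check 25 ≤ 87.8800? Yes ✓.

K = 13/5, Plünnecke-Ruzsa bound K³|A| ≈ 87.8800, |3A| = 25, inequality holds.


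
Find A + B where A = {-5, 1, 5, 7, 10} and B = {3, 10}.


A + B = {a + b : a ∈ A, b ∈ B}.
Enumerate all |A|·|B| = 5·2 = 10 pairs (a, b) and collect distinct sums.
a = -5: -5+3=-2, -5+10=5
a = 1: 1+3=4, 1+10=11
a = 5: 5+3=8, 5+10=15
a = 7: 7+3=10, 7+10=17
a = 10: 10+3=13, 10+10=20
Collecting distinct sums: A + B = {-2, 4, 5, 8, 10, 11, 13, 15, 17, 20}
|A + B| = 10

A + B = {-2, 4, 5, 8, 10, 11, 13, 15, 17, 20}


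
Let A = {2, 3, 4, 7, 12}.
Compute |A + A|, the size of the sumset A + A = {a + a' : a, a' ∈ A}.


A + A = {a + a' : a, a' ∈ A}; |A| = 5.
General bounds: 2|A| - 1 ≤ |A + A| ≤ |A|(|A|+1)/2, i.e. 9 ≤ |A + A| ≤ 15.
Lower bound 2|A|-1 is attained iff A is an arithmetic progression.
Enumerate sums a + a' for a ≤ a' (symmetric, so this suffices):
a = 2: 2+2=4, 2+3=5, 2+4=6, 2+7=9, 2+12=14
a = 3: 3+3=6, 3+4=7, 3+7=10, 3+12=15
a = 4: 4+4=8, 4+7=11, 4+12=16
a = 7: 7+7=14, 7+12=19
a = 12: 12+12=24
Distinct sums: {4, 5, 6, 7, 8, 9, 10, 11, 14, 15, 16, 19, 24}
|A + A| = 13

|A + A| = 13


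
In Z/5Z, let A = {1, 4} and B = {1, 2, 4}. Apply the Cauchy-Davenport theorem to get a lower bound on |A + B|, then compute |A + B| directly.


Cauchy-Davenport: |A + B| ≥ min(p, |A| + |B| - 1) for A, B nonempty in Z/pZ.
|A| = 2, |B| = 3, p = 5.
CD lower bound = min(5, 2 + 3 - 1) = min(5, 4) = 4.
Compute A + B mod 5 directly:
a = 1: 1+1=2, 1+2=3, 1+4=0
a = 4: 4+1=0, 4+2=1, 4+4=3
A + B = {0, 1, 2, 3}, so |A + B| = 4.
Verify: 4 ≥ 4? Yes ✓.

CD lower bound = 4, actual |A + B| = 4.


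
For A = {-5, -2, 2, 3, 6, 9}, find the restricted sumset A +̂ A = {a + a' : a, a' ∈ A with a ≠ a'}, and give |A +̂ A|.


Restricted sumset: A +̂ A = {a + a' : a ∈ A, a' ∈ A, a ≠ a'}.
Equivalently, take A + A and drop any sum 2a that is achievable ONLY as a + a for a ∈ A (i.e. sums representable only with equal summands).
Enumerate pairs (a, a') with a < a' (symmetric, so each unordered pair gives one sum; this covers all a ≠ a'):
  -5 + -2 = -7
  -5 + 2 = -3
  -5 + 3 = -2
  -5 + 6 = 1
  -5 + 9 = 4
  -2 + 2 = 0
  -2 + 3 = 1
  -2 + 6 = 4
  -2 + 9 = 7
  2 + 3 = 5
  2 + 6 = 8
  2 + 9 = 11
  3 + 6 = 9
  3 + 9 = 12
  6 + 9 = 15
Collected distinct sums: {-7, -3, -2, 0, 1, 4, 5, 7, 8, 9, 11, 12, 15}
|A +̂ A| = 13
(Reference bound: |A +̂ A| ≥ 2|A| - 3 for |A| ≥ 2, with |A| = 6 giving ≥ 9.)

|A +̂ A| = 13


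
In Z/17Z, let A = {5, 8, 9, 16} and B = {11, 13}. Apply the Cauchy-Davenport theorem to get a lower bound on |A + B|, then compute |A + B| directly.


Cauchy-Davenport: |A + B| ≥ min(p, |A| + |B| - 1) for A, B nonempty in Z/pZ.
|A| = 4, |B| = 2, p = 17.
CD lower bound = min(17, 4 + 2 - 1) = min(17, 5) = 5.
Compute A + B mod 17 directly:
a = 5: 5+11=16, 5+13=1
a = 8: 8+11=2, 8+13=4
a = 9: 9+11=3, 9+13=5
a = 16: 16+11=10, 16+13=12
A + B = {1, 2, 3, 4, 5, 10, 12, 16}, so |A + B| = 8.
Verify: 8 ≥ 5? Yes ✓.

CD lower bound = 5, actual |A + B| = 8.


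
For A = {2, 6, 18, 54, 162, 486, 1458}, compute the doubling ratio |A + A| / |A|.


|A| = 7.
Compute A + A by enumerating all 49 pairs.
A + A = {4, 8, 12, 20, 24, 36, 56, 60, 72, 108, 164, 168, 180, 216, 324, 488, 492, 504, 540, 648, 972, 1460, 1464, 1476, 1512, 1620, 1944, 2916}, so |A + A| = 28.
K = |A + A| / |A| = 28/7 = 4/1 ≈ 4.0000.
Reference: AP of size 7 gives K = 13/7 ≈ 1.8571; a fully generic set of size 7 gives K ≈ 4.0000.

|A| = 7, |A + A| = 28, K = 28/7 = 4/1.


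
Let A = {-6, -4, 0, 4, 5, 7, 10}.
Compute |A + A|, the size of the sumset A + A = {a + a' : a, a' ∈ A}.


A + A = {a + a' : a, a' ∈ A}; |A| = 7.
General bounds: 2|A| - 1 ≤ |A + A| ≤ |A|(|A|+1)/2, i.e. 13 ≤ |A + A| ≤ 28.
Lower bound 2|A|-1 is attained iff A is an arithmetic progression.
Enumerate sums a + a' for a ≤ a' (symmetric, so this suffices):
a = -6: -6+-6=-12, -6+-4=-10, -6+0=-6, -6+4=-2, -6+5=-1, -6+7=1, -6+10=4
a = -4: -4+-4=-8, -4+0=-4, -4+4=0, -4+5=1, -4+7=3, -4+10=6
a = 0: 0+0=0, 0+4=4, 0+5=5, 0+7=7, 0+10=10
a = 4: 4+4=8, 4+5=9, 4+7=11, 4+10=14
a = 5: 5+5=10, 5+7=12, 5+10=15
a = 7: 7+7=14, 7+10=17
a = 10: 10+10=20
Distinct sums: {-12, -10, -8, -6, -4, -2, -1, 0, 1, 3, 4, 5, 6, 7, 8, 9, 10, 11, 12, 14, 15, 17, 20}
|A + A| = 23

|A + A| = 23
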